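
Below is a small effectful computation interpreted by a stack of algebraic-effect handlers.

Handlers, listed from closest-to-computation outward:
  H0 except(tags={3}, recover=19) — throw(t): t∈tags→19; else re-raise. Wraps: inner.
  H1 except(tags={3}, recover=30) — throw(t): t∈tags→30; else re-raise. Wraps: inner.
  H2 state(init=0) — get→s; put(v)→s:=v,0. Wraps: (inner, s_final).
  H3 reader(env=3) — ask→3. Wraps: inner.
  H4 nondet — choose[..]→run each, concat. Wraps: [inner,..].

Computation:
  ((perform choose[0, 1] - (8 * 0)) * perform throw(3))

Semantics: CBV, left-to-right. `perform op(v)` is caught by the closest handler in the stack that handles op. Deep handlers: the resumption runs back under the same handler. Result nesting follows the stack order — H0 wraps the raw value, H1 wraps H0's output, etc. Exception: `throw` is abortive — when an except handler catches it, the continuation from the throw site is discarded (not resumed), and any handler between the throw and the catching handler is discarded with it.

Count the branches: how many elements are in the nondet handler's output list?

Answer: 2

Step-by-step:
choose[0, 1] @ H4
  branch[0] choose=0:
    throw(3) @ H0 caught ⇒ 19
    H1 returns 19
    H2 returns (19, 0)
    H3 returns (19, 0)
    H4 returns [(19, 0)]
  branch[1] choose=1:
    throw(3) @ H0 caught ⇒ 19
    H1 returns 19
    H2 returns (19, 0)
    H3 returns (19, 0)
    H4 returns [(19, 0)]
= [(19, 0), (19, 0)]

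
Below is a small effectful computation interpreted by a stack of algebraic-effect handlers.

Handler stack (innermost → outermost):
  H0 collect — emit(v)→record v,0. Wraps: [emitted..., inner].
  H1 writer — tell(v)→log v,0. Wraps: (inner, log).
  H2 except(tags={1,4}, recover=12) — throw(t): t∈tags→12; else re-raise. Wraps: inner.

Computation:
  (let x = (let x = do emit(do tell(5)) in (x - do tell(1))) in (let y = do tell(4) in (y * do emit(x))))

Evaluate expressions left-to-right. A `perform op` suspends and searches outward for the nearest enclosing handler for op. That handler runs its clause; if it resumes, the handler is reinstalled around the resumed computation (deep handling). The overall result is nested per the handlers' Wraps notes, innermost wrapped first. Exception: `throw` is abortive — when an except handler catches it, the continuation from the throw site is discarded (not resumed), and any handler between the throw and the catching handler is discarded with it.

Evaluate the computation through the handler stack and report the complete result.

Step-by-step:
tell(5) @ H1 ⇒ log+=5
emit(0) @ H0 ⇒ out+=0
tell(1) @ H1 ⇒ log+=1
tell(4) @ H1 ⇒ log+=4
emit(0) @ H0 ⇒ out+=0
H0 returns [0, 0, 0]
H1 returns ([0, 0, 0], (5, 1, 4))
H2 returns ([0, 0, 0], (5, 1, 4))
= ([0, 0, 0], (5, 1, 4))

Answer: ([0, 0, 0], (5, 1, 4))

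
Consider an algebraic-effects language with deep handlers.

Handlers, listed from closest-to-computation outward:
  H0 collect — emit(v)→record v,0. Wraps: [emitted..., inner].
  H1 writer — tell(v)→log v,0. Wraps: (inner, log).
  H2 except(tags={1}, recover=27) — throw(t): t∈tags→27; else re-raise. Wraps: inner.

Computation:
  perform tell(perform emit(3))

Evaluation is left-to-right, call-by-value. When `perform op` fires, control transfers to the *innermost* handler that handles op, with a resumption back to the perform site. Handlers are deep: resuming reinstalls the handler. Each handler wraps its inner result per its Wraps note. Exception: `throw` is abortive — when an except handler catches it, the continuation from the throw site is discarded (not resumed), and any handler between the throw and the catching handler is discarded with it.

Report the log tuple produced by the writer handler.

Answer: (0)

Evaluation trace:
emit(3) @ H0 ⇒ out+=3
tell(0) @ H1 ⇒ log+=0
H0 returns [3, 0]
H1 returns ([3, 0], (0))
H2 returns ([3, 0], (0))
= ([3, 0], (0))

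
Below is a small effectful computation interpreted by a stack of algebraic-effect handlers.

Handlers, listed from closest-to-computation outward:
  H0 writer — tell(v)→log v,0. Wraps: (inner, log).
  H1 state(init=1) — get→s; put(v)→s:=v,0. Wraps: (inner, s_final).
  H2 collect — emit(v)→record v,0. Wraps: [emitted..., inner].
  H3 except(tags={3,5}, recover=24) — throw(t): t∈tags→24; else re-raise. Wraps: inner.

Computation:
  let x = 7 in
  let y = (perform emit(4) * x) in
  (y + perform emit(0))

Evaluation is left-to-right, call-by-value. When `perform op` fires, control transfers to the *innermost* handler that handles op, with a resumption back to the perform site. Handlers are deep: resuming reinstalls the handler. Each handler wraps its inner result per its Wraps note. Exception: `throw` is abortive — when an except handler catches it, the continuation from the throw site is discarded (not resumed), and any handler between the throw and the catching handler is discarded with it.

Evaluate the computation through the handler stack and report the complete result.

Answer: [4, 0, ((0, ()), 1)]

Evaluation trace:
emit(4) @ H2 ⇒ out+=4
emit(0) @ H2 ⇒ out+=0
H0 returns (0, ())
H1 returns ((0, ()), 1)
H2 returns [4, 0, ((0, ()), 1)]
H3 returns [4, 0, ((0, ()), 1)]
= [4, 0, ((0, ()), 1)]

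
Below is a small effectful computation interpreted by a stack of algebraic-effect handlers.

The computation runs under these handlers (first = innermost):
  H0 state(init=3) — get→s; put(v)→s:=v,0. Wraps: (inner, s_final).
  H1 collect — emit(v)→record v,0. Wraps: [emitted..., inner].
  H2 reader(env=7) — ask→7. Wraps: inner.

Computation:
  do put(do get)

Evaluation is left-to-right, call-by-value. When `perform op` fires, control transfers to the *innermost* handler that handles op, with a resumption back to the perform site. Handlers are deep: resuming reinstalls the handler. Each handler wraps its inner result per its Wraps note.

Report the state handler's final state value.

Step-by-step:
get @ H0 ⇒ 3
put(3) @ H0 ⇒ s:=3
H0 returns (0, 3)
H1 returns [(0, 3)]
H2 returns [(0, 3)]
= [(0, 3)]

Answer: 3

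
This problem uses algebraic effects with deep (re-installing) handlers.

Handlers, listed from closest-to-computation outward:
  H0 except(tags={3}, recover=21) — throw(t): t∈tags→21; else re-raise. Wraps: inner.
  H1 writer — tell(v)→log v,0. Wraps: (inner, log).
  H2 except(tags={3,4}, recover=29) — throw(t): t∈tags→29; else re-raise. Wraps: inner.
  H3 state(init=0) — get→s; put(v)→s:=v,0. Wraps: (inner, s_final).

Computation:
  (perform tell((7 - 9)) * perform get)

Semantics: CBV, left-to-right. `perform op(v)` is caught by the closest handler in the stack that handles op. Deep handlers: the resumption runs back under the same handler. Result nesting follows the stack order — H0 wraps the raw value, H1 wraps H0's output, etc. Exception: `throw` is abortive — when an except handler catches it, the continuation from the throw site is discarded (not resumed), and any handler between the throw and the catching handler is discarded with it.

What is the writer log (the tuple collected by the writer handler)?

Working:
tell(-2) @ H1 ⇒ log+=-2
get @ H3 ⇒ 0
H0 returns 0
H1 returns (0, (-2))
H2 returns (0, (-2))
H3 returns ((0, (-2)), 0)
= ((0, (-2)), 0)

Answer: (-2)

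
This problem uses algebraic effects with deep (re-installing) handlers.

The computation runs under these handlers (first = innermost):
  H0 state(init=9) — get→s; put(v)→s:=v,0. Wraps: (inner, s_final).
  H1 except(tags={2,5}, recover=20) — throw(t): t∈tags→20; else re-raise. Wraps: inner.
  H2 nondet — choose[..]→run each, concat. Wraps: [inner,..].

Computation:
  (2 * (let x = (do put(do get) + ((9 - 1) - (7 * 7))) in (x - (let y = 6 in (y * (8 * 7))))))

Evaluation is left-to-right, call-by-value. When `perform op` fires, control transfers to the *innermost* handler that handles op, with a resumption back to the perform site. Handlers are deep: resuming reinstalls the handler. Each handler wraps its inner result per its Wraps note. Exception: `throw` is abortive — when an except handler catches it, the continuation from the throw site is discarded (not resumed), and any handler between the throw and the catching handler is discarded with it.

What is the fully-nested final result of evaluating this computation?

Working:
get @ H0 ⇒ 9
put(9) @ H0 ⇒ s:=9
H0 returns (-754, 9)
H1 returns (-754, 9)
H2 returns [(-754, 9)]
= [(-754, 9)]

Answer: [(-754, 9)]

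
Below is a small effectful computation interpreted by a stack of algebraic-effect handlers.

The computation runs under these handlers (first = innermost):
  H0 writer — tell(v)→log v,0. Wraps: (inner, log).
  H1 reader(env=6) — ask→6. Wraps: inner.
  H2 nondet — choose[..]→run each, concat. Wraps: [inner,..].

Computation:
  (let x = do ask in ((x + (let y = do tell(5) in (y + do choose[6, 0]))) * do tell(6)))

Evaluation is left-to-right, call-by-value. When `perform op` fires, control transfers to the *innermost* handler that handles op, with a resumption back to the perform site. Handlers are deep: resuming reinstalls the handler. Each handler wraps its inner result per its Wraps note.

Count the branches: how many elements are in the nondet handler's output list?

Step-by-step:
ask @ H1 ⇒ 6
tell(5) @ H0 ⇒ log+=5
choose[6, 0] @ H2
  branch[0] choose=6:
    tell(6) @ H0 ⇒ log+=6
    H0 returns (0, (5, 6))
    H1 returns (0, (5, 6))
    H2 returns [(0, (5, 6))]
  branch[1] choose=0:
    tell(6) @ H0 ⇒ log+=6
    H0 returns (0, (5, 6))
    H1 returns (0, (5, 6))
    H2 returns [(0, (5, 6))]
= [(0, (5, 6)), (0, (5, 6))]

Answer: 2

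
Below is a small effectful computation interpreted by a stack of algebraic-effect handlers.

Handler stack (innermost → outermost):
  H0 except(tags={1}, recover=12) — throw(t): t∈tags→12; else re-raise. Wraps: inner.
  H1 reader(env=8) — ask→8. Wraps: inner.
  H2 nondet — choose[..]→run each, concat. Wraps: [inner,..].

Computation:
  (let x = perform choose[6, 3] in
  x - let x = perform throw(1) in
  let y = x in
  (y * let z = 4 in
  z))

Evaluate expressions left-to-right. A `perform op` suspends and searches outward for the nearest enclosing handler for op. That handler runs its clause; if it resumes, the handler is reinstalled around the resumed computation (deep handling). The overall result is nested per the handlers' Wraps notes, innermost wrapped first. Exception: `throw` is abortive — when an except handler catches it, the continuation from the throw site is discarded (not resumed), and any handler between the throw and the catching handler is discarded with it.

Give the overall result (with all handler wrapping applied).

Answer: [12, 12]

Step-by-step:
choose[6, 3] @ H2
  branch[0] choose=6:
    throw(1) @ H0 caught ⇒ 12
    H1 returns 12
    H2 returns [12]
  branch[1] choose=3:
    throw(1) @ H0 caught ⇒ 12
    H1 returns 12
    H2 returns [12]
= [12, 12]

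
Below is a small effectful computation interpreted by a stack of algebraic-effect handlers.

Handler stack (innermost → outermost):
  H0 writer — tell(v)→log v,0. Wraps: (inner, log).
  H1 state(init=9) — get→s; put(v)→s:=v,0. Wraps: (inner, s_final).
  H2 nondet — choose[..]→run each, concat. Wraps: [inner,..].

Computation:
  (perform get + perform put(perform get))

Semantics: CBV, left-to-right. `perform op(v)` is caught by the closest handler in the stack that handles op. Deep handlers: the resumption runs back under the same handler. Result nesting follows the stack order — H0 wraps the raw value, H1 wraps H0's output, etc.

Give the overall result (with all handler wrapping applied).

Answer: [((9, ()), 9)]

Step-by-step:
get @ H1 ⇒ 9
get @ H1 ⇒ 9
put(9) @ H1 ⇒ s:=9
H0 returns (9, ())
H1 returns ((9, ()), 9)
H2 returns [((9, ()), 9)]
= [((9, ()), 9)]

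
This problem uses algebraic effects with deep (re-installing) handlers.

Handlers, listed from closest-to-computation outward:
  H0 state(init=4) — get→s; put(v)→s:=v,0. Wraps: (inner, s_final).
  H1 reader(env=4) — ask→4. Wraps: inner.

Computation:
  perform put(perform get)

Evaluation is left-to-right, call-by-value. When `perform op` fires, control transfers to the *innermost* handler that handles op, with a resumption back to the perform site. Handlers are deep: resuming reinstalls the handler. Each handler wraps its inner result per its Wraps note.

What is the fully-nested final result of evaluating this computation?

Working:
get @ H0 ⇒ 4
put(4) @ H0 ⇒ s:=4
H0 returns (0, 4)
H1 returns (0, 4)
= (0, 4)

Answer: (0, 4)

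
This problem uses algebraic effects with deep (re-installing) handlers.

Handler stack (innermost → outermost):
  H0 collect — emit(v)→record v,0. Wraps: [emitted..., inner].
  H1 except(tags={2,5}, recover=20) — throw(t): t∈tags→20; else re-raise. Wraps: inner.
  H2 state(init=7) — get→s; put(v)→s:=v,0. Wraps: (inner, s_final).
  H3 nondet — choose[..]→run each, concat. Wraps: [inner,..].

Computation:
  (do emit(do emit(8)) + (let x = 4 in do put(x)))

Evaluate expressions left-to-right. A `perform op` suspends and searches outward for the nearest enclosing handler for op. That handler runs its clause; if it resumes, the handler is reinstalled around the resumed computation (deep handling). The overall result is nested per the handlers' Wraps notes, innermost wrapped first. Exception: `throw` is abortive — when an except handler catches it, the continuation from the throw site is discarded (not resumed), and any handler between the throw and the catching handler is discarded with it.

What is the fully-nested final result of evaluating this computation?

Answer: [([8, 0, 0], 4)]

Working:
emit(8) @ H0 ⇒ out+=8
emit(0) @ H0 ⇒ out+=0
put(4) @ H2 ⇒ s:=4
H0 returns [8, 0, 0]
H1 returns [8, 0, 0]
H2 returns ([8, 0, 0], 4)
H3 returns [([8, 0, 0], 4)]
= [([8, 0, 0], 4)]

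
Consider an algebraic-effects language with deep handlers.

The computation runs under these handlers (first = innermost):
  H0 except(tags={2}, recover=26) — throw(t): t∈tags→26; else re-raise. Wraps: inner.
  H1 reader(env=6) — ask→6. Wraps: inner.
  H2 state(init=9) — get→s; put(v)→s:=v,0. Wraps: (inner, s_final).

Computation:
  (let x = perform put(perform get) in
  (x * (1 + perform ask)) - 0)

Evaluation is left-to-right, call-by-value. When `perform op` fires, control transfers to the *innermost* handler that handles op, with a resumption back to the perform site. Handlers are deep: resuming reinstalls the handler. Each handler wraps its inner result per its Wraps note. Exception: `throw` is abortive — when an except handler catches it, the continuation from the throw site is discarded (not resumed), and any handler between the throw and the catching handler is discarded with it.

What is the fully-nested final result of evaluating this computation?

Working:
get @ H2 ⇒ 9
put(9) @ H2 ⇒ s:=9
ask @ H1 ⇒ 6
H0 returns 0
H1 returns 0
H2 returns (0, 9)
= (0, 9)

Answer: (0, 9)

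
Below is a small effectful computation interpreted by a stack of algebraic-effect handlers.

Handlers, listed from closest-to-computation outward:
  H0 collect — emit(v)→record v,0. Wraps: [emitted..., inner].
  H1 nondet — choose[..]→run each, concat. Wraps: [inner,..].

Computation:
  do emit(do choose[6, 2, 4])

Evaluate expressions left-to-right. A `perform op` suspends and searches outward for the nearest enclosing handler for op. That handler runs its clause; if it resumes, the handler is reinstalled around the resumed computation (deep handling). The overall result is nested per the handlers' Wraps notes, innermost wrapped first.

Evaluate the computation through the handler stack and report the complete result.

Working:
choose[6, 2, 4] @ H1
  branch[0] choose=6:
    emit(6) @ H0 ⇒ out+=6
    H0 returns [6, 0]
    H1 returns [[6, 0]]
  branch[1] choose=2:
    emit(2) @ H0 ⇒ out+=2
    H0 returns [2, 0]
    H1 returns [[2, 0]]
  branch[2] choose=4:
    emit(4) @ H0 ⇒ out+=4
    H0 returns [4, 0]
    H1 returns [[4, 0]]
= [[6, 0], [2, 0], [4, 0]]

Answer: [[6, 0], [2, 0], [4, 0]]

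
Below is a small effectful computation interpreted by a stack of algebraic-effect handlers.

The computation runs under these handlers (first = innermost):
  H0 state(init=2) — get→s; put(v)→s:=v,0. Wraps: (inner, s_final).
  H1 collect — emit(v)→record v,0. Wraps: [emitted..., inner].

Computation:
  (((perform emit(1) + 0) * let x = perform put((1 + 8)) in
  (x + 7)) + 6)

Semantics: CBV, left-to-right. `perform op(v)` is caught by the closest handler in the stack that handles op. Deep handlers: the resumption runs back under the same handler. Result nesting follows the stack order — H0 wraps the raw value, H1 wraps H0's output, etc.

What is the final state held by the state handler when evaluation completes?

Evaluation trace:
emit(1) @ H1 ⇒ out+=1
put(9) @ H0 ⇒ s:=9
H0 returns (6, 9)
H1 returns [1, (6, 9)]
= [1, (6, 9)]

Answer: 9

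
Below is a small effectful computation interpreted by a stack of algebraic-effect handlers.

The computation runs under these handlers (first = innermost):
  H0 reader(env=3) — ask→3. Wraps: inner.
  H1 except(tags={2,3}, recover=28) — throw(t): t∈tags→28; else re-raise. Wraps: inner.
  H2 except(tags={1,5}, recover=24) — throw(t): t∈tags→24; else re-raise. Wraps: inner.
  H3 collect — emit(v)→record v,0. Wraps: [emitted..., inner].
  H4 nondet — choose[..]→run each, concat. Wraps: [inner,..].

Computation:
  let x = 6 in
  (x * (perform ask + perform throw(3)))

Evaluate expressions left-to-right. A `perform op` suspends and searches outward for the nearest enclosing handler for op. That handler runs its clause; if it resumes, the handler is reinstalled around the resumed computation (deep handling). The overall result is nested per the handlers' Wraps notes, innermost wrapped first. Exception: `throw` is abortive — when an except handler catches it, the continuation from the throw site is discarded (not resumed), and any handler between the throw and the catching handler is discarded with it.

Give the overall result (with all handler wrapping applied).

Evaluation trace:
ask @ H0 ⇒ 3
throw(3) @ H1 caught ⇒ 28
H2 returns 28
H3 returns [28]
H4 returns [[28]]
= [[28]]

Answer: [[28]]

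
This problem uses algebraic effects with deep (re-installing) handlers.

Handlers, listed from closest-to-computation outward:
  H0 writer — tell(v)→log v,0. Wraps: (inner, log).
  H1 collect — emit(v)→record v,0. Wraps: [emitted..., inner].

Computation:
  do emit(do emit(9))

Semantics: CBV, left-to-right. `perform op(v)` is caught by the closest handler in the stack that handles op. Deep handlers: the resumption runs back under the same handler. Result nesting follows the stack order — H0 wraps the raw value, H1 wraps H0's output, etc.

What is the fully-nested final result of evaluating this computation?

Answer: [9, 0, (0, ())]

Step-by-step:
emit(9) @ H1 ⇒ out+=9
emit(0) @ H1 ⇒ out+=0
H0 returns (0, ())
H1 returns [9, 0, (0, ())]
= [9, 0, (0, ())]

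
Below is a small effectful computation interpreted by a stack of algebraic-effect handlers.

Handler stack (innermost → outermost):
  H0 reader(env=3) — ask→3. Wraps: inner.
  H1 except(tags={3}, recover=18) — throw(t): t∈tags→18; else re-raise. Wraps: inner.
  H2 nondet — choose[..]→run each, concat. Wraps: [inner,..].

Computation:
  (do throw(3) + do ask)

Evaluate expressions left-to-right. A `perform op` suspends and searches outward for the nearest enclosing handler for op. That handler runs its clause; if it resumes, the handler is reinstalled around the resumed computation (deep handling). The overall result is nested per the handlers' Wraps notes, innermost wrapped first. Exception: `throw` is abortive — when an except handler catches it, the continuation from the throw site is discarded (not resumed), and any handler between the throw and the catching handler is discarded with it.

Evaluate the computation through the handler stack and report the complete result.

Answer: [18]

Step-by-step:
throw(3) @ H1 caught ⇒ 18
H2 returns [18]
= [18]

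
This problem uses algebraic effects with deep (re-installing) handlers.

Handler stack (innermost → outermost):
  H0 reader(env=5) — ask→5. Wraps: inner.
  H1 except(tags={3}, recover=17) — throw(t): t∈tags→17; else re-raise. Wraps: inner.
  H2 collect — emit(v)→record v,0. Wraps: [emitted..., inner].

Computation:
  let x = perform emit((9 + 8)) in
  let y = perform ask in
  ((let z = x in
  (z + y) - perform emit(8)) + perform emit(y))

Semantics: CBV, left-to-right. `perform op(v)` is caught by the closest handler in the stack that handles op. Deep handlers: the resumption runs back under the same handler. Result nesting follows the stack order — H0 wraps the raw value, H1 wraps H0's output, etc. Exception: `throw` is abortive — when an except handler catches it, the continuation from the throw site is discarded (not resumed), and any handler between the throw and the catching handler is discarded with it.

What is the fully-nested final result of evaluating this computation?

Answer: [17, 8, 5, 5]

Working:
emit(17) @ H2 ⇒ out+=17
ask @ H0 ⇒ 5
emit(8) @ H2 ⇒ out+=8
emit(5) @ H2 ⇒ out+=5
H0 returns 5
H1 returns 5
H2 returns [17, 8, 5, 5]
= [17, 8, 5, 5]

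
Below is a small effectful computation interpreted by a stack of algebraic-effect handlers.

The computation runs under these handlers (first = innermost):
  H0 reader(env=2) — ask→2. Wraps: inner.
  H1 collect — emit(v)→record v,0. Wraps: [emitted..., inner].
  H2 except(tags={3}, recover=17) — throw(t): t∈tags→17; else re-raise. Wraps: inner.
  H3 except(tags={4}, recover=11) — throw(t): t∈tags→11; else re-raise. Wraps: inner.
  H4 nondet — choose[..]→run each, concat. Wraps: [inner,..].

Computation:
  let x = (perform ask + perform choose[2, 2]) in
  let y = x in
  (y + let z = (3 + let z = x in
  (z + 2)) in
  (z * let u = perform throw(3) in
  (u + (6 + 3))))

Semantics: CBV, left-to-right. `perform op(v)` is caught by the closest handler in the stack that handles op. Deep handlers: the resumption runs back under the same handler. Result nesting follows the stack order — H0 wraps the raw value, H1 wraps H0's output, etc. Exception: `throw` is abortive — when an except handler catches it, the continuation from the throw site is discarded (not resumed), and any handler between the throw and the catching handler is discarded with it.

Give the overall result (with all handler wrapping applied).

Working:
ask @ H0 ⇒ 2
choose[2, 2] @ H4
  branch[0] choose=2:
    throw(3) @ H2 caught ⇒ 17
    H3 returns 17
    H4 returns [17]
  branch[1] choose=2:
    throw(3) @ H2 caught ⇒ 17
    H3 returns 17
    H4 returns [17]
= [17, 17]

Answer: [17, 17]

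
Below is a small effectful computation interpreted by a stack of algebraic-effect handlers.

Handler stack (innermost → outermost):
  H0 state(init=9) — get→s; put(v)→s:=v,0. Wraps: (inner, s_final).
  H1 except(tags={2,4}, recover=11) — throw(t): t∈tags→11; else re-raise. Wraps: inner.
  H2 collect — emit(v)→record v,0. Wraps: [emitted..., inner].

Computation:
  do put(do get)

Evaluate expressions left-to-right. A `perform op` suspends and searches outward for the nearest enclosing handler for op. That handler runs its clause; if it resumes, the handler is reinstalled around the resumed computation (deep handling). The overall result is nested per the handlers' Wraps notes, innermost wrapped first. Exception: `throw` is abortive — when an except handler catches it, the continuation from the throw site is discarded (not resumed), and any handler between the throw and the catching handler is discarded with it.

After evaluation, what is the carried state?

Answer: 9

Step-by-step:
get @ H0 ⇒ 9
put(9) @ H0 ⇒ s:=9
H0 returns (0, 9)
H1 returns (0, 9)
H2 returns [(0, 9)]
= [(0, 9)]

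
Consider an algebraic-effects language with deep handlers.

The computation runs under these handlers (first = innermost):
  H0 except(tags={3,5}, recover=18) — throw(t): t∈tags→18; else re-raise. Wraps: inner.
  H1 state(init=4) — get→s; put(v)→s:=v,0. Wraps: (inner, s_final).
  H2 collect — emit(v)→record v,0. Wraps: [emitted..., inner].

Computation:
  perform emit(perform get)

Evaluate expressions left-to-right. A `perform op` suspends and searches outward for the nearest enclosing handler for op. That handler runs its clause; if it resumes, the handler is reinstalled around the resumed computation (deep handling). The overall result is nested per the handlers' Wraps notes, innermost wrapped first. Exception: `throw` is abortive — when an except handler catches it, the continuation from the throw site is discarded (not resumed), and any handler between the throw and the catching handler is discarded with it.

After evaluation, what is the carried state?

Evaluation trace:
get @ H1 ⇒ 4
emit(4) @ H2 ⇒ out+=4
H0 returns 0
H1 returns (0, 4)
H2 returns [4, (0, 4)]
= [4, (0, 4)]

Answer: 4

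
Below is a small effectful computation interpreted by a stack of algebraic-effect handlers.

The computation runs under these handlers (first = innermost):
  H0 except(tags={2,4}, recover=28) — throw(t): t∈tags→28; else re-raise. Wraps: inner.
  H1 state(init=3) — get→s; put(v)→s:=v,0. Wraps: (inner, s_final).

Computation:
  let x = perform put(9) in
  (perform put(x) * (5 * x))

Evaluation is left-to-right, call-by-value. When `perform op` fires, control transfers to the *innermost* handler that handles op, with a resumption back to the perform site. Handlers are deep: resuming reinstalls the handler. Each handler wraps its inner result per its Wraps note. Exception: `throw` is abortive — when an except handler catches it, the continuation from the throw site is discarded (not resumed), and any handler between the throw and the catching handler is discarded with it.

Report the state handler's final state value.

Working:
put(9) @ H1 ⇒ s:=9
put(0) @ H1 ⇒ s:=0
H0 returns 0
H1 returns (0, 0)
= (0, 0)

Answer: 0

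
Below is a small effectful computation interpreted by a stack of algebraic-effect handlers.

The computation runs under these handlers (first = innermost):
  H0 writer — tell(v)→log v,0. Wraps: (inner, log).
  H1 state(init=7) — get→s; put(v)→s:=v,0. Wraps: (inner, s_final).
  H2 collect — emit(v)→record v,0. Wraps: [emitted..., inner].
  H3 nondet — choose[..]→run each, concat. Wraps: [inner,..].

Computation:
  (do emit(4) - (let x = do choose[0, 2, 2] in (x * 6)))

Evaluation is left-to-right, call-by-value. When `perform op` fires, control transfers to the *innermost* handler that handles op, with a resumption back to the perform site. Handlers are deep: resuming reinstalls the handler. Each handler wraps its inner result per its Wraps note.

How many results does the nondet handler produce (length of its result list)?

Step-by-step:
emit(4) @ H2 ⇒ out+=4
choose[0, 2, 2] @ H3
  branch[0] choose=0:
    H0 returns (0, ())
    H1 returns ((0, ()), 7)
    H2 returns [4, ((0, ()), 7)]
    H3 returns [[4, ((0, ()), 7)]]
  branch[1] choose=2:
    H0 returns (-12, ())
    H1 returns ((-12, ()), 7)
    H2 returns [4, ((-12, ()), 7)]
    H3 returns [[4, ((-12, ()), 7)]]
  branch[2] choose=2:
    H0 returns (-12, ())
    H1 returns ((-12, ()), 7)
    H2 returns [4, ((-12, ()), 7)]
    H3 returns [[4, ((-12, ()), 7)]]
= [[4, ((0, ()), 7)], [4, ((-12, ()), 7)], [4, ((-12, ()), 7)]]

Answer: 3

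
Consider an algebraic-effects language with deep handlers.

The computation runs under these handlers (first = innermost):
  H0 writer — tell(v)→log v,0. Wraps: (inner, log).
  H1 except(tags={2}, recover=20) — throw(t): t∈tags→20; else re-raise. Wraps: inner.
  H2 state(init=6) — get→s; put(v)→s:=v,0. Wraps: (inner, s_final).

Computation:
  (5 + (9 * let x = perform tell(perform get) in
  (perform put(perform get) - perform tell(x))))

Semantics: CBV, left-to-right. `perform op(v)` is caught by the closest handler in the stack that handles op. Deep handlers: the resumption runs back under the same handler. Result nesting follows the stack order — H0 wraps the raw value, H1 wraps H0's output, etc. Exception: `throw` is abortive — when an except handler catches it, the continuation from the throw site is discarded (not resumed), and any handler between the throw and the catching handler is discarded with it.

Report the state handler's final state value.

Answer: 6

Step-by-step:
get @ H2 ⇒ 6
tell(6) @ H0 ⇒ log+=6
get @ H2 ⇒ 6
put(6) @ H2 ⇒ s:=6
tell(0) @ H0 ⇒ log+=0
H0 returns (5, (6, 0))
H1 returns (5, (6, 0))
H2 returns ((5, (6, 0)), 6)
= ((5, (6, 0)), 6)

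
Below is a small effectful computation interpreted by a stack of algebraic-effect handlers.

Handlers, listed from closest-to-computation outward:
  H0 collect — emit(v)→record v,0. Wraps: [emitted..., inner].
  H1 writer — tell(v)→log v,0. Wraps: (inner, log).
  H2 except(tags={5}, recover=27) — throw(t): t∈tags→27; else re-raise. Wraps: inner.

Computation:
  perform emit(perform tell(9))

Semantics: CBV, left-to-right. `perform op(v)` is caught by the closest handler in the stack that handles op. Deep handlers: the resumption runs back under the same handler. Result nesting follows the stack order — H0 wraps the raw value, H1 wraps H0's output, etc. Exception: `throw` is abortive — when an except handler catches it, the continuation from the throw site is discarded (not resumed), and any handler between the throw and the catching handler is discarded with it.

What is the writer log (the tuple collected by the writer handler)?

Step-by-step:
tell(9) @ H1 ⇒ log+=9
emit(0) @ H0 ⇒ out+=0
H0 returns [0, 0]
H1 returns ([0, 0], (9))
H2 returns ([0, 0], (9))
= ([0, 0], (9))

Answer: (9)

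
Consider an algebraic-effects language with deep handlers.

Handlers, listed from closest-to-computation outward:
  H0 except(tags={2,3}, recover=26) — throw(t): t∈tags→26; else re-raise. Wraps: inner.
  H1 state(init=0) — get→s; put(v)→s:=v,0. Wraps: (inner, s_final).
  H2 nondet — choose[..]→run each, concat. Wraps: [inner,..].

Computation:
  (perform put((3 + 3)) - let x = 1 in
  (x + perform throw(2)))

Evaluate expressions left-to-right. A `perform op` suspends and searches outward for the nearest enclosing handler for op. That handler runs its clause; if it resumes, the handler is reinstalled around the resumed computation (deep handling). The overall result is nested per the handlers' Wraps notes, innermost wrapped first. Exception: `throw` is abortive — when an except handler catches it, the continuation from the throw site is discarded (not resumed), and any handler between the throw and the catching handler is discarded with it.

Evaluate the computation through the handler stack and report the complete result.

Working:
put(6) @ H1 ⇒ s:=6
throw(2) @ H0 caught ⇒ 26
H1 returns (26, 6)
H2 returns [(26, 6)]
= [(26, 6)]

Answer: [(26, 6)]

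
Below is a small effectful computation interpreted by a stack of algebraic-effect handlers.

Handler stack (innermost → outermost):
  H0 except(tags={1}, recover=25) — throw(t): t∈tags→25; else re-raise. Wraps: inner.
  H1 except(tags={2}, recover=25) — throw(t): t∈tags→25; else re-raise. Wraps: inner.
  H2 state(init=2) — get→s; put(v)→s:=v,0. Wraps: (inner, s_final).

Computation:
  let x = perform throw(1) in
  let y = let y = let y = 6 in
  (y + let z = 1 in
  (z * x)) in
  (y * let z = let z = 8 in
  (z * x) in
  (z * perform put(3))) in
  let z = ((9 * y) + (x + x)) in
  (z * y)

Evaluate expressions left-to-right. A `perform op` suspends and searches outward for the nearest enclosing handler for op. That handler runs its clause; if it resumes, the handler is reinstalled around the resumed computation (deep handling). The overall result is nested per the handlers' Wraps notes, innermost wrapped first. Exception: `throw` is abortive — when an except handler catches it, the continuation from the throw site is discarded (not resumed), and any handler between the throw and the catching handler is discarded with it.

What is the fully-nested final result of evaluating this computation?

Answer: (25, 2)

Evaluation trace:
throw(1) @ H0 caught ⇒ 25
H1 returns 25
H2 returns (25, 2)
= (25, 2)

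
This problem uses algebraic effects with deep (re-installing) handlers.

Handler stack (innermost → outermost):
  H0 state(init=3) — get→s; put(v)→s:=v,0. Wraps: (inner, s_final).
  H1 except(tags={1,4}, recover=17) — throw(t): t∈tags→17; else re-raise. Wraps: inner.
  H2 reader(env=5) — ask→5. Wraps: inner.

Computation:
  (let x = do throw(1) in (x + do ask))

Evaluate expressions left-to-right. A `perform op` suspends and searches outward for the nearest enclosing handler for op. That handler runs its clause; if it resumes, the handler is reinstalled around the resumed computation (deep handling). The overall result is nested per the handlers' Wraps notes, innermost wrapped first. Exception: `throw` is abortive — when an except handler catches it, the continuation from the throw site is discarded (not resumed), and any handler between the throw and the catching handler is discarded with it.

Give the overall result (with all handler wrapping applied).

Working:
throw(1) @ H1 caught ⇒ 17
H2 returns 17
= 17

Answer: 17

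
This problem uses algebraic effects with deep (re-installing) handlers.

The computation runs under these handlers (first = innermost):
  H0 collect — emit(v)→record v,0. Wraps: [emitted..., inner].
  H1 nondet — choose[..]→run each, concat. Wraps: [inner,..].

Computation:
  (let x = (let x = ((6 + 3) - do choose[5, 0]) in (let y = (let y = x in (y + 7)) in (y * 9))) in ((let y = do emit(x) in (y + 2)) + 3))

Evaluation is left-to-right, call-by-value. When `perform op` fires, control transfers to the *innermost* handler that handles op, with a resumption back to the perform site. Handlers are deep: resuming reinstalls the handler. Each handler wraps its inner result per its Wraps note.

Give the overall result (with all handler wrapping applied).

Answer: [[99, 5], [144, 5]]

Evaluation trace:
choose[5, 0] @ H1
  branch[0] choose=5:
    emit(99) @ H0 ⇒ out+=99
    H0 returns [99, 5]
    H1 returns [[99, 5]]
  branch[1] choose=0:
    emit(144) @ H0 ⇒ out+=144
    H0 returns [144, 5]
    H1 returns [[144, 5]]
= [[99, 5], [144, 5]]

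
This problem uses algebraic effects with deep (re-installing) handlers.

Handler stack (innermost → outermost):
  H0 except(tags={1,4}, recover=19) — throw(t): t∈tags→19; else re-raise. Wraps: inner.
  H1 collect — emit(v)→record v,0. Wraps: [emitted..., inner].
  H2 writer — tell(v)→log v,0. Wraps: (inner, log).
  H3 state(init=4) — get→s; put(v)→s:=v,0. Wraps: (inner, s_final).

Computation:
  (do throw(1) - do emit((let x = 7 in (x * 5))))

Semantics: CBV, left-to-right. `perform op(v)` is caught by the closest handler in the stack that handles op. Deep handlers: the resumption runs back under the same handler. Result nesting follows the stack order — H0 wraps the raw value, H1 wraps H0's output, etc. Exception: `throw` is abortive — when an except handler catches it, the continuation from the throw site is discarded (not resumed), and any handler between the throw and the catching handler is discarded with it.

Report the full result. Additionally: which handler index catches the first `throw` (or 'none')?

Working:
throw(1) @ H0 caught ⇒ 19
H1 returns [19]
H2 returns ([19], ())
H3 returns (([19], ()), 4)
= (([19], ()), 4)

Answer: (([19], ()), 4) ; first throw caught by: H0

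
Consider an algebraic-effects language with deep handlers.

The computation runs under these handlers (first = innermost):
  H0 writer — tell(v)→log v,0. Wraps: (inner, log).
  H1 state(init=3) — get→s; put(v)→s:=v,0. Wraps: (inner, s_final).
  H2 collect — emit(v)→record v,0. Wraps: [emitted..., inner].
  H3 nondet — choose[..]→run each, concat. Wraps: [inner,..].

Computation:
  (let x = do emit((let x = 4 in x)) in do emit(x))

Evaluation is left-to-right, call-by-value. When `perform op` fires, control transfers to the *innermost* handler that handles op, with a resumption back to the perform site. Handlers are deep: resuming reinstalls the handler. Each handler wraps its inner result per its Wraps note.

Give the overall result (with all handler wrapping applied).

Answer: [[4, 0, ((0, ()), 3)]]

Evaluation trace:
emit(4) @ H2 ⇒ out+=4
emit(0) @ H2 ⇒ out+=0
H0 returns (0, ())
H1 returns ((0, ()), 3)
H2 returns [4, 0, ((0, ()), 3)]
H3 returns [[4, 0, ((0, ()), 3)]]
= [[4, 0, ((0, ()), 3)]]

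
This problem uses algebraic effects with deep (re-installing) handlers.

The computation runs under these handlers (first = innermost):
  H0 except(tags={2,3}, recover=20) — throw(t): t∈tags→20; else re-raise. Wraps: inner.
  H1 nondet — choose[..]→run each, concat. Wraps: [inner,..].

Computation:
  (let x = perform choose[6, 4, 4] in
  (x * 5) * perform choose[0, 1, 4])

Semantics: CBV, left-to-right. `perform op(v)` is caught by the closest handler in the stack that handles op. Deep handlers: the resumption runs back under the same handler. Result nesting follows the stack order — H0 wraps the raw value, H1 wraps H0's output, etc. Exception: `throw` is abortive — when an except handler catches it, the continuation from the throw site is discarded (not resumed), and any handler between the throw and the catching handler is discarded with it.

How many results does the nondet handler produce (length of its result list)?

Evaluation trace:
choose[6, 4, 4] @ H1
  branch[0] choose=6:
    choose[0, 1, 4] @ H1
      branch[0] choose=0:
        H0 returns 0
        H1 returns [0]
      branch[1] choose=1:
        H0 returns 30
        H1 returns [30]
      branch[2] choose=4:
        H0 returns 120
        H1 returns [120]
  branch[1] choose=4:
    choose[0, 1, 4] @ H1
      branch[0] choose=0:
        H0 returns 0
        H1 returns [0]
      branch[1] choose=1:
        H0 returns 20
        H1 returns [20]
      branch[2] choose=4:
        H0 returns 80
        H1 returns [80]
  branch[2] choose=4:
    choose[0, 1, 4] @ H1
      branch[0] choose=0:
        H0 returns 0
        H1 returns [0]
      branch[1] choose=1:
        H0 returns 20
        H1 returns [20]
      branch[2] choose=4:
        H0 returns 80
        H1 returns [80]
= [0, 30, 120, 0, 20, 80, 0, 20, 80]

Answer: 9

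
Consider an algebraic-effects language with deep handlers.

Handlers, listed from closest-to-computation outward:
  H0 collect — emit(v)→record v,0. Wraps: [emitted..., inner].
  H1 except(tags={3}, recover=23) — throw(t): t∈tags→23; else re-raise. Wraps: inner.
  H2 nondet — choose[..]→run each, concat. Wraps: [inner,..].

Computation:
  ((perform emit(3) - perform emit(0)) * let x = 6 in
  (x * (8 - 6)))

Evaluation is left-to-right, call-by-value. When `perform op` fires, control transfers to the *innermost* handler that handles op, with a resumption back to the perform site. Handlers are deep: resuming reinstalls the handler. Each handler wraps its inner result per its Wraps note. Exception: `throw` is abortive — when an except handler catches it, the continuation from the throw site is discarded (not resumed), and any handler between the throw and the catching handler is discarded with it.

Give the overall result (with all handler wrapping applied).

Answer: [[3, 0, 0]]

Evaluation trace:
emit(3) @ H0 ⇒ out+=3
emit(0) @ H0 ⇒ out+=0
H0 returns [3, 0, 0]
H1 returns [3, 0, 0]
H2 returns [[3, 0, 0]]
= [[3, 0, 0]]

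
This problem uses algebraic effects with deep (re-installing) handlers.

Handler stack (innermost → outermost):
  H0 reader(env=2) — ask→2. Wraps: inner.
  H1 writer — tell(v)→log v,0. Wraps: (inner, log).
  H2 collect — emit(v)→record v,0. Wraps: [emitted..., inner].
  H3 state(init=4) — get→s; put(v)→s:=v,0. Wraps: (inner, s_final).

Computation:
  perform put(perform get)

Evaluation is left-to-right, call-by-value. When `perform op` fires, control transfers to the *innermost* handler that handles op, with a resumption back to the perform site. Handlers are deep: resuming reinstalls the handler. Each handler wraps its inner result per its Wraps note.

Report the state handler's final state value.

Working:
get @ H3 ⇒ 4
put(4) @ H3 ⇒ s:=4
H0 returns 0
H1 returns (0, ())
H2 returns [(0, ())]
H3 returns ([(0, ())], 4)
= ([(0, ())], 4)

Answer: 4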